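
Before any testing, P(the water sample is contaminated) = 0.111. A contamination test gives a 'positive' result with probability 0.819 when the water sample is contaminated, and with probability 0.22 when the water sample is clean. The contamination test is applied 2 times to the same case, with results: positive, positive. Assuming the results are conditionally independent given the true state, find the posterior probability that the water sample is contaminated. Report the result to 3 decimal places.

Posterior P(H) ≈ 0.634

With H the event that the water sample is contaminated, the joint likelihood of the observed sequence is P(data|H) = 0.819·0.819 = 0.67076 and P(data|¬H) = 0.22·0.22 = 0.048400.
Bayes: P(H|data) = 0.111·0.67076 / (0.111·0.67076 + 0.889·0.048400) = 0.074454/0.11748 = 0.6338.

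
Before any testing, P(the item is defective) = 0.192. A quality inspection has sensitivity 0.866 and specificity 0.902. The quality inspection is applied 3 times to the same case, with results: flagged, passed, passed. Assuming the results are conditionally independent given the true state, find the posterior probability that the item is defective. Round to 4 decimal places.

Let H be the event that the item is defective; start with P(H) = 0.192. P('flagged'|H) = 0.866, P('flagged'|¬H) = 0.098.
Update on result 1 ('flagged'): P(H) ← 0.866·0.1920 / (0.866·0.1920 + 0.098·0.8080) = 0.16627/0.24546 = 0.6774.
Update on result 2 ('passed'): P(H) ← 0.134·0.6774 / (0.134·0.6774 + 0.902·0.3226) = 0.090772/0.38176 = 0.2378.
Update on result 3 ('passed'): P(H) ← 0.134·0.2378 / (0.134·0.2378 + 0.902·0.7622) = 0.031862/0.71939 = 0.0443.

Posterior P(H) ≈ 0.0443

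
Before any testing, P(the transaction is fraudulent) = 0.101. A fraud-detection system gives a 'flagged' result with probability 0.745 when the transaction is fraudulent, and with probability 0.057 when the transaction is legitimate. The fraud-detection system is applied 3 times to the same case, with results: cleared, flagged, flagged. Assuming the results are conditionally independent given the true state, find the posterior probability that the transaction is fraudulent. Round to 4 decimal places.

Posterior P(H) ≈ 0.8384

With H the event that the transaction is fraudulent, the joint likelihood of the observed sequence is P(data|H) = 0.255·0.745·0.745 = 0.14153 and P(data|¬H) = 0.943·0.057·0.057 = 0.0030638.
Bayes: P(H|data) = 0.101·0.14153 / (0.101·0.14153 + 0.899·0.0030638) = 0.014295/0.017049 = 0.8384.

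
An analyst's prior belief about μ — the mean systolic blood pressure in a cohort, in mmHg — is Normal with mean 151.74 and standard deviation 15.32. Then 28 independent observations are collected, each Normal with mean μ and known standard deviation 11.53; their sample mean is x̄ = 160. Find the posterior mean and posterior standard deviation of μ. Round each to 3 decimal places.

Posterior mean ≈ 159.836; posterior SD ≈ 2.157

With known σ, the Normal prior is conjugate. Weight on the data is w = (n/σ²)/(n/σ² + 1/τ₀²) = 0.210620/(0.210620+0.00426071) = 0.98017.
Posterior mean = w·x̄ + (1−w)·μ₀ = 0.98017·160 + 0.019828·151.74 = 159.836. Posterior variance = 1/(0.210620+0.00426071) = 4.65375, so SD = 2.157.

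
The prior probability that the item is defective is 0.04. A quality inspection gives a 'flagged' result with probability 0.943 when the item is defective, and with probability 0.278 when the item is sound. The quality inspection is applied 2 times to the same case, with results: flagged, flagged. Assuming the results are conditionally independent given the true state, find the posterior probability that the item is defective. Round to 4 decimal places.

With H the event that the item is defective, the joint likelihood of the observed sequence is P(data|H) = 0.943·0.943 = 0.88925 and P(data|¬H) = 0.278·0.278 = 0.077284.
Bayes: P(H|data) = 0.04·0.88925 / (0.04·0.88925 + 0.96·0.077284) = 0.035570/0.10976 = 0.3241.

Posterior P(H) ≈ 0.3241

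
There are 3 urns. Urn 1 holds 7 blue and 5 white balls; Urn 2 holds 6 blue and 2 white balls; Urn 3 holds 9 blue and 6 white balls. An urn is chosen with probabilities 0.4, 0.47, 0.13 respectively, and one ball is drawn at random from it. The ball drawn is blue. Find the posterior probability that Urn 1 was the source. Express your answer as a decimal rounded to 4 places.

Tabulate prior·likelihood by source: [1] prior 0.4, lik 0.5833, product 0.2333; [2] prior 0.47, lik 0.75, product 0.3525; [3] prior 0.13, lik 0.6, product 0.07800.
Normalizing constant = 0.66383; the posterior for Urn 1 is its product over the sum, 0.2333/0.66383 = 0.3515.

Posterior probability ≈ 0.3515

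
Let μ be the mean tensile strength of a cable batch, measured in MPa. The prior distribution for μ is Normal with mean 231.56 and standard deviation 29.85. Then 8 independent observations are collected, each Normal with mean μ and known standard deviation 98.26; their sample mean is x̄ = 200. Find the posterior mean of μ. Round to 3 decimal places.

With known σ, the Normal prior is conjugate. Weight on the data is w = (n/σ²)/(n/σ² + 1/τ₀²) = 0.00082858/(0.00082858+0.00112231) = 0.42472.
Posterior mean = w·x̄ + (1−w)·μ₀ = 0.42472·200 + 0.57528·231.56 = 218.156.

Posterior mean ≈ 218.156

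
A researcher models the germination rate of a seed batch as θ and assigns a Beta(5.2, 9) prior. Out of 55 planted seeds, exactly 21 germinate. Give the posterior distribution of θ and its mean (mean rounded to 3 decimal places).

Posterior: Beta(26.2, 43); mean ≈ 0.379

The binomial likelihood is conjugate to the Beta prior: with 21 successes and 34 failures, the posterior is Beta(5.2+21, 9+34) = Beta(26.2, 43).
Posterior mean = α/(α+β) = 26.2/69.2 = 0.379.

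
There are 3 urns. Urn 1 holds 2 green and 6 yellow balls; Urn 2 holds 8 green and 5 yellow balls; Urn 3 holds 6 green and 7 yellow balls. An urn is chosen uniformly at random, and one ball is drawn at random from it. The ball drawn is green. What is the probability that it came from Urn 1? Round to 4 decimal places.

Posterior probability ≈ 0.1884

P(green|Urn 1) = 0.25; P(green|Urn 2) = 0.6154; P(green|Urn 3) = 0.4615.
Prior × likelihood for each source: 0.333333·0.25=0.08333, 0.333333·0.6154=0.2051, 0.333333·0.4615=0.1538. Summing gives P(green) = 0.44231.
P(Urn 1 | green) = 0.08333 / 0.44231 = 0.1884.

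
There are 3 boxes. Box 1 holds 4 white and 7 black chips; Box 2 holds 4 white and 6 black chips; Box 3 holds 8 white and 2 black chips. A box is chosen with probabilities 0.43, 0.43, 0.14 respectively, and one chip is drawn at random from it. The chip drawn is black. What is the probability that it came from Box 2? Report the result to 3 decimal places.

P(black|Box 1) = 0.6364; P(black|Box 2) = 0.6; P(black|Box 3) = 0.2.
Prior × likelihood for each source: 0.43·0.6364=0.2736, 0.43·0.6=0.2580, 0.14·0.2=0.02800. Summing gives P(black) = 0.55964.
P(Box 2 | black) = 0.2580 / 0.55964 = 0.461.

Posterior probability ≈ 0.461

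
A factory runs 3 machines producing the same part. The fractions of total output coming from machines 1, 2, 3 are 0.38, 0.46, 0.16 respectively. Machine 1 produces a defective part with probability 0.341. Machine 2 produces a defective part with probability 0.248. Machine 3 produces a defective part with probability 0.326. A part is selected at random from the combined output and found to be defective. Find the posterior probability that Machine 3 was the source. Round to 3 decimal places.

Tabulate prior·likelihood by source: [1] prior 0.38, lik 0.341, product 0.1296; [2] prior 0.46, lik 0.248, product 0.1141; [3] prior 0.16, lik 0.326, product 0.05216.
Normalizing constant = 0.29582; the posterior for Machine 3 is its product over the sum, 0.05216/0.29582 = 0.176.

Posterior probability ≈ 0.176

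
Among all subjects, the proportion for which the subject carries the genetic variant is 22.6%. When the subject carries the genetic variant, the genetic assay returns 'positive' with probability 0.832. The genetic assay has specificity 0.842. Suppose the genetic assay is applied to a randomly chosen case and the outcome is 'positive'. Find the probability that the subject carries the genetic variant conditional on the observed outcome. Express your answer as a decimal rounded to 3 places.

Write H for 'the subject carries the genetic variant'. Prior odds H:¬H = 0.226/0.774 = 0.29199. For the 'positive' outcome, the likelihood ratio is 0.832/0.158 = 5.2658.
Posterior odds = 0.29199 × 5.2658 = 1.5376, so P(H|E) = 1.5376/(1+1.5376) = 0.606.

P(H | E) ≈ 0.606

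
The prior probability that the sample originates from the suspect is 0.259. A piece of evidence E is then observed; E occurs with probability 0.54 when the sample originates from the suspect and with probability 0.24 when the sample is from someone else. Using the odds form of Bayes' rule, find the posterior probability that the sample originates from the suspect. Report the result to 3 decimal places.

Prior odds = 0.259/(1−0.259) = 0.34953. In log-odds, ln(0.34953) = -1.0512.
Add log likelihood ratio: ln(2.2500) = 0.81093.
Posterior log-odds = -0.24024, so posterior odds = exp(-0.24024) = 0.78644. Converting, P(H|E) = 0.78644/1.7864 = 0.440.

Posterior probability ≈ 0.440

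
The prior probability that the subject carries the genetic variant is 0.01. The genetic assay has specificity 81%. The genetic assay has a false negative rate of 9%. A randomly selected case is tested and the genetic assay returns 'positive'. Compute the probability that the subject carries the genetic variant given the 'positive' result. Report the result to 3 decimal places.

Write H for 'the subject carries the genetic variant'. Prior odds H:¬H = 0.01/0.99 = 0.010101. For the 'positive' outcome, the likelihood ratio is 0.91/0.19 = 4.7895.
Posterior odds = 0.010101 × 4.7895 = 0.048379, so P(H|E) = 0.048379/(1+0.048379) = 0.046.

P(H | E) ≈ 0.046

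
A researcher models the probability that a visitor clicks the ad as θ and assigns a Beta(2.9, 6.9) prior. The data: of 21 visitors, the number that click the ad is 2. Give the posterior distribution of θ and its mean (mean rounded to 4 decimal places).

Posterior: Beta(4.9, 25.9); mean ≈ 0.1591

The binomial likelihood is conjugate to the Beta prior: with 2 successes and 19 failures, the posterior is Beta(2.9+2, 6.9+19) = Beta(4.9, 25.9).
E[θ | data] = 4.9/(4.9+25.9) = 0.1591.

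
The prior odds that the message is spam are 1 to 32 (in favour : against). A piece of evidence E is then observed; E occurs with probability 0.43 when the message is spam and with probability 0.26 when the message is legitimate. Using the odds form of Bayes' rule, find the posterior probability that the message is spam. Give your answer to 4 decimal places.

Posterior probability ≈ 0.0491

Prior odds = 1/32 = 0.031250.
Likelihood ratio for E = 0.43/0.26 = 1.6538.
Posterior odds = prior odds × LR = 0.051683.
Posterior probability = odds/(1+odds) = 0.051683/1.0517 = 0.0491.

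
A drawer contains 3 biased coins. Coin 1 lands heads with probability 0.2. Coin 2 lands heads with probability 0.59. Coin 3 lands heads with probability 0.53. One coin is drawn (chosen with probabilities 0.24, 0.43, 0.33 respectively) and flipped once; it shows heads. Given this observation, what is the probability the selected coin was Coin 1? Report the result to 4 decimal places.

Posterior probability ≈ 0.1007

P(heads|C1) = 0.2; P(heads|C2) = 0.59; P(heads|C3) = 0.53.
Prior × likelihood for each source: 0.24·0.2=0.04800, 0.43·0.59=0.2537, 0.33·0.53=0.1749. Summing gives P(heads) = 0.47660.
P(Coin 1 | heads) = 0.04800 / 0.47660 = 0.1007.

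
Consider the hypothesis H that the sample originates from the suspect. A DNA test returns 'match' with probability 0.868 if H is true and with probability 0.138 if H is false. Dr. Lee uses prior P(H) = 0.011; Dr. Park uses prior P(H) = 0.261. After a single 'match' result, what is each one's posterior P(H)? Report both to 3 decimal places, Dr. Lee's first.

Dr. Lee: 0.065; Dr. Park: 0.690

P('+'|H) = 0.868, P('+'|¬H) = 0.138.
Dr. Lee: numerator 0.868·0.011 = 0.0095480; evidence = 0.0095480+0.138·0.989 = 0.14603; posterior = 0.065.
Dr. Park: numerator 0.868·0.261 = 0.22655; evidence = 0.22655+0.138·0.739 = 0.32853; posterior = 0.690.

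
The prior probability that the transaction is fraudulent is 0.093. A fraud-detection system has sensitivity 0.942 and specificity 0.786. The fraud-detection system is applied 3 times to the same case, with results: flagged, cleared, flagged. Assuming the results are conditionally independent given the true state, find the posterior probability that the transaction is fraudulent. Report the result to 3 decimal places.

With H the event that the transaction is fraudulent, the joint likelihood of the observed sequence is P(data|H) = 0.942·0.058·0.942 = 0.051467 and P(data|¬H) = 0.214·0.786·0.214 = 0.035996.
Bayes: P(H|data) = 0.093·0.051467 / (0.093·0.051467 + 0.907·0.035996) = 0.0047864/0.037435 = 0.1279.

Posterior P(H) ≈ 0.128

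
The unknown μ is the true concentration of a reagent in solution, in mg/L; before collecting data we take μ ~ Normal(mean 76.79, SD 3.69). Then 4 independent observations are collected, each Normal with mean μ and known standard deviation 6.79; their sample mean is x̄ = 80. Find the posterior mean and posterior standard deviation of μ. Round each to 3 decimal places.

Prior precision 1/τ₀² = 1/3.69² = 0.0734425; data precision n/σ² = 4/6.79² = 0.0867602.
Posterior precision = 0.0734425 + 0.0867602 = 0.160203, giving posterior SD = 1/√0.160203 = 2.498.
Posterior mean = (0.0734425·76.79 + 0.0867602·80) / 0.160203 = 78.528.

Posterior mean ≈ 78.528; posterior SD ≈ 2.498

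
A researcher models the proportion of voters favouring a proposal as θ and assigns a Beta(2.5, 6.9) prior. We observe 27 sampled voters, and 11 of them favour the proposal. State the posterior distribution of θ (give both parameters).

Observing 11 successes and 16 failures updates Beta(2.5, 6.9) by adding the success and failure counts to the two shape parameters: α = 2.5+11 = 13.5, β = 6.9+16 = 22.9.

Posterior: Beta(13.5, 22.9)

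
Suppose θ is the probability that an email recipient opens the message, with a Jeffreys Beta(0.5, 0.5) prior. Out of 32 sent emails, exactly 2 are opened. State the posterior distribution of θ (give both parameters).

Posterior: Beta(2.5, 30.5)

The binomial likelihood is conjugate to the Beta prior: with 2 successes and 30 failures, the posterior is Beta(0.5+2, 0.5+30) = Beta(2.5, 30.5).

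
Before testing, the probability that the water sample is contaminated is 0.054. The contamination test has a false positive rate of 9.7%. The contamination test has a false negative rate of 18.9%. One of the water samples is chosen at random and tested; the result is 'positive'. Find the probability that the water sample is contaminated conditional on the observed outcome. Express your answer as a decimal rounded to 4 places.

Write H for 'the water sample is contaminated'. Prior odds H:¬H = 0.054/0.946 = 0.057082. For the 'positive' outcome, the likelihood ratio is 0.811/0.097 = 8.3608.
Posterior odds = 0.057082 × 8.3608 = 0.47726, so P(H|E) = 0.47726/(1+0.47726) = 0.3231.

P(H | E) ≈ 0.3231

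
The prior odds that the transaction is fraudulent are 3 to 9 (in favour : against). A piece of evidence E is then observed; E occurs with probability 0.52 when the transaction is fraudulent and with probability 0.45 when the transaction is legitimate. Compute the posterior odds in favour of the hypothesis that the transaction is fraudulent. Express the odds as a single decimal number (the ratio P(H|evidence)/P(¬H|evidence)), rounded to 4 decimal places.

Posterior odds ≈ 0.3852

Prior odds = 3/9 = 0.33333.
Likelihood ratio for E = 0.52/0.45 = 1.1556.
Posterior odds = prior odds × LR = 0.38519.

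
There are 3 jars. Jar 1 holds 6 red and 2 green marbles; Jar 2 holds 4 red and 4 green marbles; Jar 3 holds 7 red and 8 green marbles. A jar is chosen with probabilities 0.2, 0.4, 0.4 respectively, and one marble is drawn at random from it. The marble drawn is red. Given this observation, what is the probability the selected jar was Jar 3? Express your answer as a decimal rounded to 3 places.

Posterior probability ≈ 0.348

Tabulate prior·likelihood by source: [1] prior 0.2, lik 0.75, product 0.1500; [2] prior 0.4, lik 0.5, product 0.2000; [3] prior 0.4, lik 0.4667, product 0.1867.
Normalizing constant = 0.53667; the posterior for Jar 3 is its product over the sum, 0.1867/0.53667 = 0.348.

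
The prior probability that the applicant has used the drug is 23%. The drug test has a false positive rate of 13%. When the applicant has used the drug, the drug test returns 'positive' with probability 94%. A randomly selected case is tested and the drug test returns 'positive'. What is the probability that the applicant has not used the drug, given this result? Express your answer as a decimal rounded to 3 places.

Write H for 'the applicant has used the drug'. Prior odds H:¬H = 0.23/0.77 = 0.29870. For the 'positive' outcome, the likelihood ratio is 0.94/0.13 = 7.2308.
Posterior odds = 0.29870 × 7.2308 = 2.1598, so P(H|E) = 2.1598/(1+2.1598) = 0.684. Then P(¬H|E) = 1 − 0.684 = 0.316.

P(¬H | E) ≈ 0.316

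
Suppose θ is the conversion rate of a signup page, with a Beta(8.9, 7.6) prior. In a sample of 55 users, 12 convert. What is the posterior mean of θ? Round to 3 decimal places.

Observing 12 successes and 43 failures updates Beta(8.9, 7.6) by adding the success and failure counts to the two shape parameters: α = 8.9+12 = 20.9, β = 7.6+43 = 50.6.
E[θ | data] = 20.9/(20.9+50.6) = 0.292.

Posterior mean ≈ 0.292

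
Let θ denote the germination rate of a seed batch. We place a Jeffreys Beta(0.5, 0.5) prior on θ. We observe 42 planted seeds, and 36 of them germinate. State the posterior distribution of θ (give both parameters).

Posterior: Beta(36.5, 6.5)

The binomial likelihood is conjugate to the Beta prior: with 36 successes and 6 failures, the posterior is Beta(0.5+36, 0.5+6) = Beta(36.5, 6.5).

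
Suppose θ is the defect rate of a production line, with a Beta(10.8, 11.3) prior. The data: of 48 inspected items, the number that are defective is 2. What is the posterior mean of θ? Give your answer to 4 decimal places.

The binomial likelihood is conjugate to the Beta prior: with 2 successes and 46 failures, the posterior is Beta(10.8+2, 11.3+46) = Beta(12.8, 57.3).
Posterior mean = α/(α+β) = 12.8/70.1 = 0.1826.

Posterior mean ≈ 0.1826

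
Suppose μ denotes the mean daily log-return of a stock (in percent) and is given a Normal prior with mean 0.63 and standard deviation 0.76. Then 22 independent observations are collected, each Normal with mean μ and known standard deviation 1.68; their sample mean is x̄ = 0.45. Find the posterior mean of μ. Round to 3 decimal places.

Posterior mean ≈ 0.483

Prior precision 1/τ₀² = 1/0.76² = 1.73130; data precision n/σ² = 22/1.68² = 7.79478.
Posterior precision = 1.73130 + 7.79478 = 9.52609.
Posterior mean = (1.73130·0.63 + 7.79478·0.45) / 9.52609 = 0.483.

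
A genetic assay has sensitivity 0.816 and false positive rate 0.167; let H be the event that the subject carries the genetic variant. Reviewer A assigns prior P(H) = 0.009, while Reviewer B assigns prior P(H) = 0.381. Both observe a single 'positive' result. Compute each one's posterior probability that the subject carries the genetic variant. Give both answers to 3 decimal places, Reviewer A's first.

Reviewer A: 0.042; Reviewer B: 0.750

The likelihood ratio for a 'positive' result is 0.816/0.167 = 4.8862.
Reviewer A: prior odds 0.009/0.991 = 0.0090817; posterior odds 0.044375; posterior probability 0.042.
Reviewer B: prior odds 0.381/0.619 = 0.61551; posterior odds 3.0075; posterior probability 0.750.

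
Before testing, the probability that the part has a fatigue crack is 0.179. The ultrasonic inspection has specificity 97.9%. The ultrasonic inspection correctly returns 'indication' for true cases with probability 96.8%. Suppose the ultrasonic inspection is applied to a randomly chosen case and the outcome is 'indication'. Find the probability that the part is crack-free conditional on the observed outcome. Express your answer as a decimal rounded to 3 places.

P(¬H | E) ≈ 0.090

Write H for 'the part has a fatigue crack'. Prior odds H:¬H = 0.179/0.821 = 0.21803. For the 'indication' outcome, the likelihood ratio is 0.968/0.021 = 46.095.
Posterior odds = 0.21803 × 46.095 = 10.050, so P(H|E) = 10.050/(1+10.050) = 0.910. Then P(¬H|E) = 1 − 0.910 = 0.090.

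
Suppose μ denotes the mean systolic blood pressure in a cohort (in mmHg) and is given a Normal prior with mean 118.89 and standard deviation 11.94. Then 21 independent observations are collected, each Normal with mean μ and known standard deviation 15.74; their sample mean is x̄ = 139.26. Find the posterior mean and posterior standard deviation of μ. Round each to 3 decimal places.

Posterior mean ≈ 137.703; posterior SD ≈ 3.301

With known σ, the Normal prior is conjugate. Weight on the data is w = (n/σ²)/(n/σ² + 1/τ₀²) = 0.0847637/(0.0847637+0.00701441) = 0.92357.
Posterior mean = w·x̄ + (1−w)·μ₀ = 0.92357·139.26 + 0.076428·118.89 = 137.703. Posterior variance = 1/(0.0847637+0.00701441) = 10.8958, so SD = 3.301.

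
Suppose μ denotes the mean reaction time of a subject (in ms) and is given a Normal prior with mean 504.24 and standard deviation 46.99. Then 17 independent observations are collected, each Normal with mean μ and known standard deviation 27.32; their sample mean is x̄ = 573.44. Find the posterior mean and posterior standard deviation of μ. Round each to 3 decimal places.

Posterior mean ≈ 572.091; posterior SD ≈ 6.561

With known σ, the Normal prior is conjugate. Weight on the data is w = (n/σ²)/(n/σ² + 1/τ₀²) = 0.0227765/(0.0227765+0.00045289) = 0.98050.
Posterior mean = w·x̄ + (1−w)·μ₀ = 0.98050·573.44 + 0.019496·504.24 = 572.091. Posterior variance = 1/(0.0227765+0.00045289) = 43.0489, so SD = 6.561.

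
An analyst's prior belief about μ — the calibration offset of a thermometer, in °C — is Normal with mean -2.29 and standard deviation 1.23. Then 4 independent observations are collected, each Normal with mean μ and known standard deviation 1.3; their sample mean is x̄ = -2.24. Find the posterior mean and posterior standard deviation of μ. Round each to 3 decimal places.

Prior precision 1/τ₀² = 1/1.23² = 0.660982; data precision n/σ² = 4/1.3² = 2.36686.
Posterior precision = 0.660982 + 2.36686 = 3.02785, giving posterior SD = 1/√3.02785 = 0.575.
Posterior mean = (0.660982·-2.29 + 2.36686·-2.24) / 3.02785 = -2.251.

Posterior mean ≈ -2.251; posterior SD ≈ 0.575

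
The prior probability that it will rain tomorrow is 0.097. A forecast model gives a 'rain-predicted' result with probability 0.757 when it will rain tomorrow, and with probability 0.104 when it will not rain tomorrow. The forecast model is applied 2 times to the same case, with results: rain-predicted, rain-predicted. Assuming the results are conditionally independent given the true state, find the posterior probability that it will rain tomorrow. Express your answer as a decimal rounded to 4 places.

Posterior P(H) ≈ 0.8506

Let H be the event that it will rain tomorrow; start with P(H) = 0.097. P('rain-predicted'|H) = 0.757, P('rain-predicted'|¬H) = 0.104.
Update on result 1 ('rain-predicted'): P(H) ← 0.757·0.0970 / (0.757·0.0970 + 0.104·0.9030) = 0.073429/0.16734 = 0.4388.
Update on result 2 ('rain-predicted'): P(H) ← 0.757·0.4388 / (0.757·0.4388 + 0.104·0.5612) = 0.33217/0.39054 = 0.8506.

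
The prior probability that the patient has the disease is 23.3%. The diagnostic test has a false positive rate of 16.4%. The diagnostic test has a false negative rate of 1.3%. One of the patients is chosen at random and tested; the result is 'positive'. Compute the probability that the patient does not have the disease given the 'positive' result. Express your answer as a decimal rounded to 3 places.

Write H for 'the patient has the disease'. Prior odds H:¬H = 0.233/0.767 = 0.30378. For the 'positive' outcome, the likelihood ratio is 0.987/0.164 = 6.0183.
Posterior odds = 0.30378 × 6.0183 = 1.8282, so P(H|E) = 1.8282/(1+1.8282) = 0.646. Then P(¬H|E) = 1 − 0.646 = 0.354.

P(¬H | E) ≈ 0.354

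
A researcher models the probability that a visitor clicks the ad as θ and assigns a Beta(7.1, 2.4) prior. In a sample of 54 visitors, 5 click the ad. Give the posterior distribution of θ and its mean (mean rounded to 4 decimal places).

Posterior: Beta(12.1, 51.4); mean ≈ 0.1906

Observing 5 successes and 49 failures updates Beta(7.1, 2.4) by adding the success and failure counts to the two shape parameters: α = 7.1+5 = 12.1, β = 2.4+49 = 51.4.
Posterior mean = α/(α+β) = 12.1/63.5 = 0.1906.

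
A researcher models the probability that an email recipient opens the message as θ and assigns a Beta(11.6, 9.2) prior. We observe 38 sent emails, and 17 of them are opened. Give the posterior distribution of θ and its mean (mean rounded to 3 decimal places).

The binomial likelihood is conjugate to the Beta prior: with 17 successes and 21 failures, the posterior is Beta(11.6+17, 9.2+21) = Beta(28.6, 30.2).
Posterior mean = α/(α+β) = 28.6/58.8 = 0.486.

Posterior: Beta(28.6, 30.2); mean ≈ 0.486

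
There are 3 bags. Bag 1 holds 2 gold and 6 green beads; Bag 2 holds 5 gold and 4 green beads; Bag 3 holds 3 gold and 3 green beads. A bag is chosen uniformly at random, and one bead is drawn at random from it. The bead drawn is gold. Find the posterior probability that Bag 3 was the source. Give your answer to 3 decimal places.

Tabulate prior·likelihood by source: [1] prior 0.333333, lik 0.25, product 0.08333; [2] prior 0.333333, lik 0.5556, product 0.1852; [3] prior 0.333333, lik 0.5, product 0.1667.
Normalizing constant = 0.43519; the posterior for Bag 3 is its product over the sum, 0.1667/0.43519 = 0.383.

Posterior probability ≈ 0.383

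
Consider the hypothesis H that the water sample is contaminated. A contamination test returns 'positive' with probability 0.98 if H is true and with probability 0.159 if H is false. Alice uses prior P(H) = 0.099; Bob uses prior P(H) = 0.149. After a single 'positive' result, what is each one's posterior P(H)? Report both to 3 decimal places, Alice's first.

Alice: 0.404; Bob: 0.519

The likelihood ratio for a 'positive' result is 0.98/0.159 = 6.1635.
Alice: prior odds 0.099/0.901 = 0.10988; posterior odds 0.67723; posterior probability 0.404.
Bob: prior odds 0.149/0.851 = 0.17509; posterior odds 1.0792; posterior probability 0.519.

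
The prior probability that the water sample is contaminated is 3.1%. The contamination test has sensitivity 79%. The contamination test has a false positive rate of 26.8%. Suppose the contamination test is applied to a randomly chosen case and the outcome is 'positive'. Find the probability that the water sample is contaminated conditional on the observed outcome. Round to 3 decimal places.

Write H for 'the water sample is contaminated'. Prior odds H:¬H = 0.031/0.969 = 0.031992. For the 'positive' outcome, the likelihood ratio is 0.79/0.268 = 2.9478.
Posterior odds = 0.031992 × 2.9478 = 0.094304, so P(H|E) = 0.094304/(1+0.094304) = 0.086.

P(H | E) ≈ 0.086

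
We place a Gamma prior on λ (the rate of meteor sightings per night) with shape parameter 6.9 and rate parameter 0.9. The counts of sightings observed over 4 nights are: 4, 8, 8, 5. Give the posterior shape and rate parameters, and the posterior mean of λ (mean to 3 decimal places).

The Poisson likelihood adds the total count to the shape and the number of exposure periods to the rate. Here ∑xᵢ = 25 and n = 4, so shape 6.9→31.9 and rate 0.9→4.9.
E[λ | data] = 31.9/4.9 = 6.510.

Posterior: Gamma(shape=31.9, rate=4.9); mean ≈ 6.510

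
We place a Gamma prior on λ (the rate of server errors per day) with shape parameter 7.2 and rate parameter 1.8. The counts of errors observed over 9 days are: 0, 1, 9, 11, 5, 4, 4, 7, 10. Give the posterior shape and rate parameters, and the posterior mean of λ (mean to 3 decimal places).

Posterior: Gamma(shape=58.2, rate=10.8); mean ≈ 5.389

The Poisson likelihood adds the total count to the shape and the number of exposure periods to the rate. Here ∑xᵢ = 51 and n = 9, so shape 7.2→58.2 and rate 1.8→10.8.
Posterior mean = shape/rate = 58.2/10.8 = 5.389.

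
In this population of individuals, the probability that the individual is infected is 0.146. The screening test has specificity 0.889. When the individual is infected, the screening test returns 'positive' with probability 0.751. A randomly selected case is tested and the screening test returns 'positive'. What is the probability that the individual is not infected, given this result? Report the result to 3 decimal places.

P(¬H | E) ≈ 0.464

Let H be the event that the individual is infected. P(H) = 0.146, so P(¬H) = 0.854. With E the 'positive' result, P(E|H) = 0.751 and P(E|¬H) = 0.111.
P(E) = 0.751·0.146 + 0.111·0.854 = 0.10965 + 0.094794 = 0.20444.
By Bayes' theorem, P(H|E) = 0.10965 / 0.20444 = 0.536. Hence P(¬H|E) = 1 − 0.536 = 0.464.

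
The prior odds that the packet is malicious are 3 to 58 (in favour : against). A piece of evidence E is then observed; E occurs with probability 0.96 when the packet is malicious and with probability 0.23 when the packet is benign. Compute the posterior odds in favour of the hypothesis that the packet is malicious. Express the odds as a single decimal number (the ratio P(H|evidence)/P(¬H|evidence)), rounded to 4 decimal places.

Posterior odds ≈ 0.2159

Prior odds = 3/58 = 0.051724.
Likelihood ratio for E = 0.96/0.23 = 4.1739.
Posterior odds = prior odds × LR = 0.21589.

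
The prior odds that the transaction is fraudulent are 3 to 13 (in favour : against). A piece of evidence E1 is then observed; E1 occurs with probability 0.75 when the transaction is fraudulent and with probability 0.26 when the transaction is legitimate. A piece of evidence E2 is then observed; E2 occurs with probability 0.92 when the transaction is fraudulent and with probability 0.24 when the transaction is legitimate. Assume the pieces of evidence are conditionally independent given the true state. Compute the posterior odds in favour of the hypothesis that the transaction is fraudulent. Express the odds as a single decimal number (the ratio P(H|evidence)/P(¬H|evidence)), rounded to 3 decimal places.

Prior odds = 3/13 = 0.23077. In log-odds, ln(0.23077) = -1.4663.
Add log likelihood ratios: ln(2.8846) + ln(3.8333) = 2.4031.
Posterior log-odds = 0.93679, so posterior odds = exp(0.93679) = 2.5518.

Posterior odds ≈ 2.552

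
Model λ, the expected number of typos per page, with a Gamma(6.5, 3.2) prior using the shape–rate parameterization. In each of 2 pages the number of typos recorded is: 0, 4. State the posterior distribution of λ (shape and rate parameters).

Posterior: Gamma(shape=10.5, rate=5.2)

The Poisson likelihood adds the total count to the shape and the number of exposure periods to the rate. Here ∑xᵢ = 4 and n = 2, so shape 6.5→10.5 and rate 3.2→5.2.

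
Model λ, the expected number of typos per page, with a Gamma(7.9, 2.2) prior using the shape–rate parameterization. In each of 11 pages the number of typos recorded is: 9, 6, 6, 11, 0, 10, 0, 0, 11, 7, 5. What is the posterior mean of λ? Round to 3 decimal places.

The Poisson likelihood adds the total count to the shape and the number of exposure periods to the rate. Here ∑xᵢ = 65 and n = 11, so shape 7.9→72.9 and rate 2.2→13.2.
Posterior mean = shape/rate = 72.9/13.2 = 5.523.

Posterior mean ≈ 5.523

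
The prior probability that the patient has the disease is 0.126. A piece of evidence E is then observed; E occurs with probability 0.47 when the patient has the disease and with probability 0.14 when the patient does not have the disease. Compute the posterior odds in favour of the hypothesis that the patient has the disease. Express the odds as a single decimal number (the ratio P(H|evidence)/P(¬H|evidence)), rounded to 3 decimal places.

Prior odds = 0.126/(1−0.126) = 0.14416.
Likelihood ratio for E = 0.47/0.14 = 3.3571.
Posterior odds = prior odds × LR = 0.48398.

Posterior odds ≈ 0.484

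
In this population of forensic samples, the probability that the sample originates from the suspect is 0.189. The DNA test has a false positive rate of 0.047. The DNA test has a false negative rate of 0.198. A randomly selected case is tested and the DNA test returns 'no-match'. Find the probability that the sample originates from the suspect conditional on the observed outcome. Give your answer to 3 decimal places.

P(H | E) ≈ 0.046

Write H for 'the sample originates from the suspect'. Prior odds H:¬H = 0.189/0.811 = 0.23305. For the 'no-match' outcome, the likelihood ratio is 0.198/0.953 = 0.20776.
Posterior odds = 0.23305 × 0.20776 = 0.048419, so P(H|E) = 0.048419/(1+0.048419) = 0.046.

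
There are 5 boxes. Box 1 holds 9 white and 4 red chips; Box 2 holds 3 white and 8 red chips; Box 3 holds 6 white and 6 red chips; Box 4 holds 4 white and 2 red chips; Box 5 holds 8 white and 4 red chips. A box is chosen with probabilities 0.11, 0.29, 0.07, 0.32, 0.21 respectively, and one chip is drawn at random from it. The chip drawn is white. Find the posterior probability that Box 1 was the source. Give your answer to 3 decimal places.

Posterior probability ≈ 0.140

Tabulate prior·likelihood by source: [1] prior 0.11, lik 0.6923, product 0.07615; [2] prior 0.29, lik 0.2727, product 0.07909; [3] prior 0.07, lik 0.5, product 0.03500; [4] prior 0.32, lik 0.6667, product 0.2133; [5] prior 0.21, lik 0.6667, product 0.1400.
Normalizing constant = 0.54358; the posterior for Box 1 is its product over the sum, 0.07615/0.54358 = 0.140.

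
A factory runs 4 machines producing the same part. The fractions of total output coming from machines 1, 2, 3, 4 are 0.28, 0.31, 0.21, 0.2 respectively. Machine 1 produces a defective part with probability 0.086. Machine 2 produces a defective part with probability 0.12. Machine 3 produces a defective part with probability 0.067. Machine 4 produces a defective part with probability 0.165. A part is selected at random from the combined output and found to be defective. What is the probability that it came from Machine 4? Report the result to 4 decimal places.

Posterior probability ≈ 0.3046

P(defective|M1) = 0.086; P(defective|M2) = 0.12; P(defective|M3) = 0.067; P(defective|M4) = 0.165.
Prior × likelihood for each source: 0.28·0.086=0.02408, 0.31·0.12=0.03720, 0.21·0.067=0.01407, 0.2·0.165=0.03300. Summing gives P(defective) = 0.10835.
P(Machine 4 | defective) = 0.03300 / 0.10835 = 0.3046.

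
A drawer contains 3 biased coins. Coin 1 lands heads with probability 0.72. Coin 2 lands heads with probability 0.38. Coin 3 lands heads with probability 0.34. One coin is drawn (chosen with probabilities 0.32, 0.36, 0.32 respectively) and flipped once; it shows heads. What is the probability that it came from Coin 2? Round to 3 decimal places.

Posterior probability ≈ 0.287

P(heads|C1) = 0.72; P(heads|C2) = 0.38; P(heads|C3) = 0.34.
Prior × likelihood for each source: 0.32·0.72=0.2304, 0.36·0.38=0.1368, 0.32·0.34=0.1088. Summing gives P(heads) = 0.47600.
P(Coin 2 | heads) = 0.1368 / 0.47600 = 0.287.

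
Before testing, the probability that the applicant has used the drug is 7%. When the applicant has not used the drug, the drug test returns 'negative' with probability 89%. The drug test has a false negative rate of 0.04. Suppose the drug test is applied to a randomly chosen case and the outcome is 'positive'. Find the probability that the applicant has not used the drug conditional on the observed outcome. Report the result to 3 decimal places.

P(¬H | E) ≈ 0.604

Write H for 'the applicant has used the drug'. Prior odds H:¬H = 0.07/0.93 = 0.075269. For the 'positive' outcome, the likelihood ratio is 0.96/0.11 = 8.7273.
Posterior odds = 0.075269 × 8.7273 = 0.65689, so P(H|E) = 0.65689/(1+0.65689) = 0.396. Then P(¬H|E) = 1 − 0.396 = 0.604.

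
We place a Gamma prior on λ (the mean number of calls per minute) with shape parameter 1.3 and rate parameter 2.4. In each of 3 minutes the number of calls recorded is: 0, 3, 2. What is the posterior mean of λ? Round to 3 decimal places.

The Poisson likelihood adds the total count to the shape and the number of exposure periods to the rate. Here ∑xᵢ = 5 and n = 3, so shape 1.3→6.3 and rate 2.4→5.4.
E[λ | data] = 6.3/5.4 = 1.167.

Posterior mean ≈ 1.167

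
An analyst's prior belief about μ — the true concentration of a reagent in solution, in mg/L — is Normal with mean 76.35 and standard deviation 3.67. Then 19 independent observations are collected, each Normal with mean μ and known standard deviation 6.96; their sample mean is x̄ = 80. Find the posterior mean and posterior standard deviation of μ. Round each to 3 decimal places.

Posterior mean ≈ 79.419; posterior SD ≈ 1.464

With known σ, the Normal prior is conjugate. Weight on the data is w = (n/σ²)/(n/σ² + 1/τ₀²) = 0.392225/(0.392225+0.0742451) = 0.84084.
Posterior mean = w·x̄ + (1−w)·μ₀ = 0.84084·80 + 0.15916·76.35 = 79.419. Posterior variance = 1/(0.392225+0.0742451) = 2.14376, so SD = 1.464.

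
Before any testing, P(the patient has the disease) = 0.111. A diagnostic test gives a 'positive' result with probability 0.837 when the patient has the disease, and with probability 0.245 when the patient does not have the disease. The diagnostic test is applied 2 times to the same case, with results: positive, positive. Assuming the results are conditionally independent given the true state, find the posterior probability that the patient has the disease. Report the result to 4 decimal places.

With H the event that the patient has the disease, the joint likelihood of the observed sequence is P(data|H) = 0.837·0.837 = 0.70057 and P(data|¬H) = 0.245·0.245 = 0.060025.
Bayes: P(H|data) = 0.111·0.70057 / (0.111·0.70057 + 0.889·0.060025) = 0.077763/0.13113 = 0.5930.

Posterior P(H) ≈ 0.5930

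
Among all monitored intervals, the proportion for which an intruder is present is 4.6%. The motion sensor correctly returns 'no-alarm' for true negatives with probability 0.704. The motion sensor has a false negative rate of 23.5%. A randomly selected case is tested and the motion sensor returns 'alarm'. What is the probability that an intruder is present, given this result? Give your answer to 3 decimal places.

P(H | E) ≈ 0.111

Write H for 'an intruder is present'. Prior odds H:¬H = 0.046/0.954 = 0.048218. For the 'alarm' outcome, the likelihood ratio is 0.765/0.296 = 2.5845.
Posterior odds = 0.048218 × 2.5845 = 0.12462, so P(H|E) = 0.12462/(1+0.12462) = 0.111.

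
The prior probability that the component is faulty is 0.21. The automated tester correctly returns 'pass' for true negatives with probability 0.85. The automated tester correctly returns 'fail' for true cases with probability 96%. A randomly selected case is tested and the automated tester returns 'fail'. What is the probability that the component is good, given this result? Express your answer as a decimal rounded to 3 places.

P(¬H | E) ≈ 0.370

Write H for 'the component is faulty'. Prior odds H:¬H = 0.21/0.79 = 0.26582. For the 'fail' outcome, the likelihood ratio is 0.96/0.15 = 6.4000.
Posterior odds = 0.26582 × 6.4000 = 1.7013, so P(H|E) = 1.7013/(1+1.7013) = 0.630. Then P(¬H|E) = 1 − 0.630 = 0.370.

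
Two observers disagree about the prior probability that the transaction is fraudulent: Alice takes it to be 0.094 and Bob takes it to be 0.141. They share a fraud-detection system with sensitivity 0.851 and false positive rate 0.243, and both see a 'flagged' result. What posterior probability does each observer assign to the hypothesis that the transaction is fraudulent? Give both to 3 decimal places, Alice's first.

Alice: 0.267; Bob: 0.365

P('+'|H) = 0.851, P('+'|¬H) = 0.243.
Alice: numerator 0.851·0.094 = 0.079994; evidence = 0.079994+0.243·0.906 = 0.30015; posterior = 0.267.
Bob: numerator 0.851·0.141 = 0.11999; evidence = 0.11999+0.243·0.859 = 0.32873; posterior = 0.365.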